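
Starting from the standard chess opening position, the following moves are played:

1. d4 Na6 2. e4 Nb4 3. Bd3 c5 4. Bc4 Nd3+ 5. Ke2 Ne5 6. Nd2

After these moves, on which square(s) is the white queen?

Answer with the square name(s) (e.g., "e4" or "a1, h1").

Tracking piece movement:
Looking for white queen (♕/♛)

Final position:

  a b c d e f g h
  ─────────────────
8│♜ · ♝ ♛ ♚ ♝ ♞ ♜│8
7│♟ ♟ · ♟ ♟ ♟ ♟ ♟│7
6│· · · · · · · ·│6
5│· · ♟ · ♞ · · ·│5
4│· · ♗ ♙ ♙ · · ·│4
3│· · · · · · · ·│3
2│♙ ♙ ♙ ♘ ♔ ♙ ♙ ♙│2
1│♖ · ♗ ♕ · · ♘ ♖│1
  ─────────────────
  a b c d e f g h


d1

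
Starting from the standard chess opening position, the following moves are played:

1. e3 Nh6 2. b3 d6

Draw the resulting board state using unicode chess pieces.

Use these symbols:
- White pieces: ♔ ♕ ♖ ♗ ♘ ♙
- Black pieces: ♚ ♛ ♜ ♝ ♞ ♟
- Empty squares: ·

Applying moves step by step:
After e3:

♜ ♞ ♝ ♛ ♚ ♝ ♞ ♜
♟ ♟ ♟ ♟ ♟ ♟ ♟ ♟
· · · · · · · ·
· · · · · · · ·
· · · · · · · ·
· · · · ♙ · · ·
♙ ♙ ♙ ♙ · ♙ ♙ ♙
♖ ♘ ♗ ♕ ♔ ♗ ♘ ♖


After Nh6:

♜ ♞ ♝ ♛ ♚ ♝ · ♜
♟ ♟ ♟ ♟ ♟ ♟ ♟ ♟
· · · · · · · ♞
· · · · · · · ·
· · · · · · · ·
· · · · ♙ · · ·
♙ ♙ ♙ ♙ · ♙ ♙ ♙
♖ ♘ ♗ ♕ ♔ ♗ ♘ ♖


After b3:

♜ ♞ ♝ ♛ ♚ ♝ · ♜
♟ ♟ ♟ ♟ ♟ ♟ ♟ ♟
· · · · · · · ♞
· · · · · · · ·
· · · · · · · ·
· ♙ · · ♙ · · ·
♙ · ♙ ♙ · ♙ ♙ ♙
♖ ♘ ♗ ♕ ♔ ♗ ♘ ♖


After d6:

♜ ♞ ♝ ♛ ♚ ♝ · ♜
♟ ♟ ♟ · ♟ ♟ ♟ ♟
· · · ♟ · · · ♞
· · · · · · · ·
· · · · · · · ·
· ♙ · · ♙ · · ·
♙ · ♙ ♙ · ♙ ♙ ♙
♖ ♘ ♗ ♕ ♔ ♗ ♘ ♖



  a b c d e f g h
  ─────────────────
8│♜ ♞ ♝ ♛ ♚ ♝ · ♜│8
7│♟ ♟ ♟ · ♟ ♟ ♟ ♟│7
6│· · · ♟ · · · ♞│6
5│· · · · · · · ·│5
4│· · · · · · · ·│4
3│· ♙ · · ♙ · · ·│3
2│♙ · ♙ ♙ · ♙ ♙ ♙│2
1│♖ ♘ ♗ ♕ ♔ ♗ ♘ ♖│1
  ─────────────────
  a b c d e f g h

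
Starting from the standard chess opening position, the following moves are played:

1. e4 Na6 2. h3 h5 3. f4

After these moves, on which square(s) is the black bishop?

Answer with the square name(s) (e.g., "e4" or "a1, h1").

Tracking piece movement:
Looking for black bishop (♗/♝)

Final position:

  a b c d e f g h
  ─────────────────
8│♜ · ♝ ♛ ♚ ♝ ♞ ♜│8
7│♟ ♟ ♟ ♟ ♟ ♟ ♟ ·│7
6│♞ · · · · · · ·│6
5│· · · · · · · ♟│5
4│· · · · ♙ ♙ · ·│4
3│· · · · · · · ♙│3
2│♙ ♙ ♙ ♙ · · ♙ ·│2
1│♖ ♘ ♗ ♕ ♔ ♗ ♘ ♖│1
  ─────────────────
  a b c d e f g h


c8, f8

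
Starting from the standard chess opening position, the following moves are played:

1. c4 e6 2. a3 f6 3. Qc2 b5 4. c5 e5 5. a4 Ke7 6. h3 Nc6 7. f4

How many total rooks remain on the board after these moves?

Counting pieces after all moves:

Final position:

  a b c d e f g h
  ─────────────────
8│♜ · ♝ ♛ · ♝ ♞ ♜│8
7│♟ · ♟ ♟ ♚ · ♟ ♟│7
6│· · ♞ · · ♟ · ·│6
5│· ♟ ♙ · ♟ · · ·│5
4│♙ · · · · ♙ · ·│4
3│· · · · · · · ♙│3
2│· ♙ ♕ ♙ ♙ · ♙ ·│2
1│♖ ♘ ♗ · ♔ ♗ ♘ ♖│1
  ─────────────────
  a b c d e f g h


4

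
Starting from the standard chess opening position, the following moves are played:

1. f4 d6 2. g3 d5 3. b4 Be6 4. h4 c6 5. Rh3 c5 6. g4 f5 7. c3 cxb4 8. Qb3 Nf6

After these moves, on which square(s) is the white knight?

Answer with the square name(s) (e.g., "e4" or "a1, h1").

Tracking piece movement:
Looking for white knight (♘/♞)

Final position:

  a b c d e f g h
  ─────────────────
8│♜ ♞ · ♛ ♚ ♝ · ♜│8
7│♟ ♟ · · ♟ · ♟ ♟│7
6│· · · · ♝ ♞ · ·│6
5│· · · ♟ · ♟ · ·│5
4│· ♟ · · · ♙ ♙ ♙│4
3│· ♕ ♙ · · · · ♖│3
2│♙ · · ♙ ♙ · · ·│2
1│♖ ♘ ♗ · ♔ ♗ ♘ ·│1
  ─────────────────
  a b c d e f g h


b1, g1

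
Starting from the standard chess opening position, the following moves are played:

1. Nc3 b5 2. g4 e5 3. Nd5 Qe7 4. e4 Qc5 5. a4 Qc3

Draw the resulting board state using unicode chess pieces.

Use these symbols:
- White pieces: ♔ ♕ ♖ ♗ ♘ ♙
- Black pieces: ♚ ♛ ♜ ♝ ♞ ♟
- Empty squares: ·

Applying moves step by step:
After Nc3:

♜ ♞ ♝ ♛ ♚ ♝ ♞ ♜
♟ ♟ ♟ ♟ ♟ ♟ ♟ ♟
· · · · · · · ·
· · · · · · · ·
· · · · · · · ·
· · ♘ · · · · ·
♙ ♙ ♙ ♙ ♙ ♙ ♙ ♙
♖ · ♗ ♕ ♔ ♗ ♘ ♖


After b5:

♜ ♞ ♝ ♛ ♚ ♝ ♞ ♜
♟ · ♟ ♟ ♟ ♟ ♟ ♟
· · · · · · · ·
· ♟ · · · · · ·
· · · · · · · ·
· · ♘ · · · · ·
♙ ♙ ♙ ♙ ♙ ♙ ♙ ♙
♖ · ♗ ♕ ♔ ♗ ♘ ♖


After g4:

♜ ♞ ♝ ♛ ♚ ♝ ♞ ♜
♟ · ♟ ♟ ♟ ♟ ♟ ♟
· · · · · · · ·
· ♟ · · · · · ·
· · · · · · ♙ ·
· · ♘ · · · · ·
♙ ♙ ♙ ♙ ♙ ♙ · ♙
♖ · ♗ ♕ ♔ ♗ ♘ ♖


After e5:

♜ ♞ ♝ ♛ ♚ ♝ ♞ ♜
♟ · ♟ ♟ · ♟ ♟ ♟
· · · · · · · ·
· ♟ · · ♟ · · ·
· · · · · · ♙ ·
· · ♘ · · · · ·
♙ ♙ ♙ ♙ ♙ ♙ · ♙
♖ · ♗ ♕ ♔ ♗ ♘ ♖


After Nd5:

♜ ♞ ♝ ♛ ♚ ♝ ♞ ♜
♟ · ♟ ♟ · ♟ ♟ ♟
· · · · · · · ·
· ♟ · ♘ ♟ · · ·
· · · · · · ♙ ·
· · · · · · · ·
♙ ♙ ♙ ♙ ♙ ♙ · ♙
♖ · ♗ ♕ ♔ ♗ ♘ ♖


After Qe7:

♜ ♞ ♝ · ♚ ♝ ♞ ♜
♟ · ♟ ♟ ♛ ♟ ♟ ♟
· · · · · · · ·
· ♟ · ♘ ♟ · · ·
· · · · · · ♙ ·
· · · · · · · ·
♙ ♙ ♙ ♙ ♙ ♙ · ♙
♖ · ♗ ♕ ♔ ♗ ♘ ♖


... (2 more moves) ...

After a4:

♜ ♞ ♝ · ♚ ♝ ♞ ♜
♟ · ♟ ♟ · ♟ ♟ ♟
· · · · · · · ·
· ♟ ♛ ♘ ♟ · · ·
♙ · · · ♙ · ♙ ·
· · · · · · · ·
· ♙ ♙ ♙ · ♙ · ♙
♖ · ♗ ♕ ♔ ♗ ♘ ♖


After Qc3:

♜ ♞ ♝ · ♚ ♝ ♞ ♜
♟ · ♟ ♟ · ♟ ♟ ♟
· · · · · · · ·
· ♟ · ♘ ♟ · · ·
♙ · · · ♙ · ♙ ·
· · ♛ · · · · ·
· ♙ ♙ ♙ · ♙ · ♙
♖ · ♗ ♕ ♔ ♗ ♘ ♖



  a b c d e f g h
  ─────────────────
8│♜ ♞ ♝ · ♚ ♝ ♞ ♜│8
7│♟ · ♟ ♟ · ♟ ♟ ♟│7
6│· · · · · · · ·│6
5│· ♟ · ♘ ♟ · · ·│5
4│♙ · · · ♙ · ♙ ·│4
3│· · ♛ · · · · ·│3
2│· ♙ ♙ ♙ · ♙ · ♙│2
1│♖ · ♗ ♕ ♔ ♗ ♘ ♖│1
  ─────────────────
  a b c d e f g h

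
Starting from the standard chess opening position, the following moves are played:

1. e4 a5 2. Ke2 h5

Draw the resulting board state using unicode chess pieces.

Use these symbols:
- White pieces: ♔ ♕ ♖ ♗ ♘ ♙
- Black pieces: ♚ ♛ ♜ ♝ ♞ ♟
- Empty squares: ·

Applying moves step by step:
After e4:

♜ ♞ ♝ ♛ ♚ ♝ ♞ ♜
♟ ♟ ♟ ♟ ♟ ♟ ♟ ♟
· · · · · · · ·
· · · · · · · ·
· · · · ♙ · · ·
· · · · · · · ·
♙ ♙ ♙ ♙ · ♙ ♙ ♙
♖ ♘ ♗ ♕ ♔ ♗ ♘ ♖


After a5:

♜ ♞ ♝ ♛ ♚ ♝ ♞ ♜
· ♟ ♟ ♟ ♟ ♟ ♟ ♟
· · · · · · · ·
♟ · · · · · · ·
· · · · ♙ · · ·
· · · · · · · ·
♙ ♙ ♙ ♙ · ♙ ♙ ♙
♖ ♘ ♗ ♕ ♔ ♗ ♘ ♖


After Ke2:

♜ ♞ ♝ ♛ ♚ ♝ ♞ ♜
· ♟ ♟ ♟ ♟ ♟ ♟ ♟
· · · · · · · ·
♟ · · · · · · ·
· · · · ♙ · · ·
· · · · · · · ·
♙ ♙ ♙ ♙ ♔ ♙ ♙ ♙
♖ ♘ ♗ ♕ · ♗ ♘ ♖


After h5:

♜ ♞ ♝ ♛ ♚ ♝ ♞ ♜
· ♟ ♟ ♟ ♟ ♟ ♟ ·
· · · · · · · ·
♟ · · · · · · ♟
· · · · ♙ · · ·
· · · · · · · ·
♙ ♙ ♙ ♙ ♔ ♙ ♙ ♙
♖ ♘ ♗ ♕ · ♗ ♘ ♖



  a b c d e f g h
  ─────────────────
8│♜ ♞ ♝ ♛ ♚ ♝ ♞ ♜│8
7│· ♟ ♟ ♟ ♟ ♟ ♟ ·│7
6│· · · · · · · ·│6
5│♟ · · · · · · ♟│5
4│· · · · ♙ · · ·│4
3│· · · · · · · ·│3
2│♙ ♙ ♙ ♙ ♔ ♙ ♙ ♙│2
1│♖ ♘ ♗ ♕ · ♗ ♘ ♖│1
  ─────────────────
  a b c d e f g h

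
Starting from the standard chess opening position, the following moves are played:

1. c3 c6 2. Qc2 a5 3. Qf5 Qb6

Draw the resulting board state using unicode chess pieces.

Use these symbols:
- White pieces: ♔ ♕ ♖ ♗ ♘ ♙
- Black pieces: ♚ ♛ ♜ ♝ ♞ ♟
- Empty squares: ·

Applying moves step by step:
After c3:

♜ ♞ ♝ ♛ ♚ ♝ ♞ ♜
♟ ♟ ♟ ♟ ♟ ♟ ♟ ♟
· · · · · · · ·
· · · · · · · ·
· · · · · · · ·
· · ♙ · · · · ·
♙ ♙ · ♙ ♙ ♙ ♙ ♙
♖ ♘ ♗ ♕ ♔ ♗ ♘ ♖


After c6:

♜ ♞ ♝ ♛ ♚ ♝ ♞ ♜
♟ ♟ · ♟ ♟ ♟ ♟ ♟
· · ♟ · · · · ·
· · · · · · · ·
· · · · · · · ·
· · ♙ · · · · ·
♙ ♙ · ♙ ♙ ♙ ♙ ♙
♖ ♘ ♗ ♕ ♔ ♗ ♘ ♖


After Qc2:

♜ ♞ ♝ ♛ ♚ ♝ ♞ ♜
♟ ♟ · ♟ ♟ ♟ ♟ ♟
· · ♟ · · · · ·
· · · · · · · ·
· · · · · · · ·
· · ♙ · · · · ·
♙ ♙ ♕ ♙ ♙ ♙ ♙ ♙
♖ ♘ ♗ · ♔ ♗ ♘ ♖


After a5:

♜ ♞ ♝ ♛ ♚ ♝ ♞ ♜
· ♟ · ♟ ♟ ♟ ♟ ♟
· · ♟ · · · · ·
♟ · · · · · · ·
· · · · · · · ·
· · ♙ · · · · ·
♙ ♙ ♕ ♙ ♙ ♙ ♙ ♙
♖ ♘ ♗ · ♔ ♗ ♘ ♖


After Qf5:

♜ ♞ ♝ ♛ ♚ ♝ ♞ ♜
· ♟ · ♟ ♟ ♟ ♟ ♟
· · ♟ · · · · ·
♟ · · · · ♕ · ·
· · · · · · · ·
· · ♙ · · · · ·
♙ ♙ · ♙ ♙ ♙ ♙ ♙
♖ ♘ ♗ · ♔ ♗ ♘ ♖


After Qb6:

♜ ♞ ♝ · ♚ ♝ ♞ ♜
· ♟ · ♟ ♟ ♟ ♟ ♟
· ♛ ♟ · · · · ·
♟ · · · · ♕ · ·
· · · · · · · ·
· · ♙ · · · · ·
♙ ♙ · ♙ ♙ ♙ ♙ ♙
♖ ♘ ♗ · ♔ ♗ ♘ ♖



  a b c d e f g h
  ─────────────────
8│♜ ♞ ♝ · ♚ ♝ ♞ ♜│8
7│· ♟ · ♟ ♟ ♟ ♟ ♟│7
6│· ♛ ♟ · · · · ·│6
5│♟ · · · · ♕ · ·│5
4│· · · · · · · ·│4
3│· · ♙ · · · · ·│3
2│♙ ♙ · ♙ ♙ ♙ ♙ ♙│2
1│♖ ♘ ♗ · ♔ ♗ ♘ ♖│1
  ─────────────────
  a b c d e f g h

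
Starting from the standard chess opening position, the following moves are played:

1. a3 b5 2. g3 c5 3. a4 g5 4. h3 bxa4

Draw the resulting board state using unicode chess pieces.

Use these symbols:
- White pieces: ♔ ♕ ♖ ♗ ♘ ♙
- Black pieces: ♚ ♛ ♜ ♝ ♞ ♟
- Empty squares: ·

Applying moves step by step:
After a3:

♜ ♞ ♝ ♛ ♚ ♝ ♞ ♜
♟ ♟ ♟ ♟ ♟ ♟ ♟ ♟
· · · · · · · ·
· · · · · · · ·
· · · · · · · ·
♙ · · · · · · ·
· ♙ ♙ ♙ ♙ ♙ ♙ ♙
♖ ♘ ♗ ♕ ♔ ♗ ♘ ♖


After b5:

♜ ♞ ♝ ♛ ♚ ♝ ♞ ♜
♟ · ♟ ♟ ♟ ♟ ♟ ♟
· · · · · · · ·
· ♟ · · · · · ·
· · · · · · · ·
♙ · · · · · · ·
· ♙ ♙ ♙ ♙ ♙ ♙ ♙
♖ ♘ ♗ ♕ ♔ ♗ ♘ ♖


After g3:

♜ ♞ ♝ ♛ ♚ ♝ ♞ ♜
♟ · ♟ ♟ ♟ ♟ ♟ ♟
· · · · · · · ·
· ♟ · · · · · ·
· · · · · · · ·
♙ · · · · · ♙ ·
· ♙ ♙ ♙ ♙ ♙ · ♙
♖ ♘ ♗ ♕ ♔ ♗ ♘ ♖


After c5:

♜ ♞ ♝ ♛ ♚ ♝ ♞ ♜
♟ · · ♟ ♟ ♟ ♟ ♟
· · · · · · · ·
· ♟ ♟ · · · · ·
· · · · · · · ·
♙ · · · · · ♙ ·
· ♙ ♙ ♙ ♙ ♙ · ♙
♖ ♘ ♗ ♕ ♔ ♗ ♘ ♖


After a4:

♜ ♞ ♝ ♛ ♚ ♝ ♞ ♜
♟ · · ♟ ♟ ♟ ♟ ♟
· · · · · · · ·
· ♟ ♟ · · · · ·
♙ · · · · · · ·
· · · · · · ♙ ·
· ♙ ♙ ♙ ♙ ♙ · ♙
♖ ♘ ♗ ♕ ♔ ♗ ♘ ♖


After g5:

♜ ♞ ♝ ♛ ♚ ♝ ♞ ♜
♟ · · ♟ ♟ ♟ · ♟
· · · · · · · ·
· ♟ ♟ · · · ♟ ·
♙ · · · · · · ·
· · · · · · ♙ ·
· ♙ ♙ ♙ ♙ ♙ · ♙
♖ ♘ ♗ ♕ ♔ ♗ ♘ ♖


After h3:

♜ ♞ ♝ ♛ ♚ ♝ ♞ ♜
♟ · · ♟ ♟ ♟ · ♟
· · · · · · · ·
· ♟ ♟ · · · ♟ ·
♙ · · · · · · ·
· · · · · · ♙ ♙
· ♙ ♙ ♙ ♙ ♙ · ·
♖ ♘ ♗ ♕ ♔ ♗ ♘ ♖


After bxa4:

♜ ♞ ♝ ♛ ♚ ♝ ♞ ♜
♟ · · ♟ ♟ ♟ · ♟
· · · · · · · ·
· · ♟ · · · ♟ ·
♟ · · · · · · ·
· · · · · · ♙ ♙
· ♙ ♙ ♙ ♙ ♙ · ·
♖ ♘ ♗ ♕ ♔ ♗ ♘ ♖



  a b c d e f g h
  ─────────────────
8│♜ ♞ ♝ ♛ ♚ ♝ ♞ ♜│8
7│♟ · · ♟ ♟ ♟ · ♟│7
6│· · · · · · · ·│6
5│· · ♟ · · · ♟ ·│5
4│♟ · · · · · · ·│4
3│· · · · · · ♙ ♙│3
2│· ♙ ♙ ♙ ♙ ♙ · ·│2
1│♖ ♘ ♗ ♕ ♔ ♗ ♘ ♖│1
  ─────────────────
  a b c d e f g h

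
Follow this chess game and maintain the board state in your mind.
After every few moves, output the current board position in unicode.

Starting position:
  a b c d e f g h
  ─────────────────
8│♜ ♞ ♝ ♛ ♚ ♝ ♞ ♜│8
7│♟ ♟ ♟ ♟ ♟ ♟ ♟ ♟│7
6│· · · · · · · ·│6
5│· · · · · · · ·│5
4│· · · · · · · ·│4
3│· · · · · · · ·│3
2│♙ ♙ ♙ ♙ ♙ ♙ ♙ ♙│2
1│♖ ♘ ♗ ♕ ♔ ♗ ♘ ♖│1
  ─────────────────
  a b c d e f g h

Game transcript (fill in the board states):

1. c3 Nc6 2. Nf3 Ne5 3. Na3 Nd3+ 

  a b c d e f g h
  ─────────────────
8│♜ · ♝ ♛ ♚ ♝ ♞ ♜│8
7│♟ ♟ ♟ ♟ ♟ ♟ ♟ ♟│7
6│· · · · · · · ·│6
5│· · · · · · · ·│5
4│· · · · · · · ·│4
3│♘ · ♙ ♞ · ♘ · ·│3
2│♙ ♙ · ♙ ♙ ♙ ♙ ♙│2
1│♖ · ♗ ♕ ♔ ♗ · ♖│1
  ─────────────────
  a b c d e f g h

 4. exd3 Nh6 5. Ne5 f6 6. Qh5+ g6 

  a b c d e f g h
  ─────────────────
8│♜ · ♝ ♛ ♚ ♝ · ♜│8
7│♟ ♟ ♟ ♟ ♟ · · ♟│7
6│· · · · · ♟ ♟ ♞│6
5│· · · · ♘ · · ♕│5
4│· · · · · · · ·│4
3│♘ · ♙ ♙ · · · ·│3
2│♙ ♙ · ♙ · ♙ ♙ ♙│2
1│♖ · ♗ · ♔ ♗ · ♖│1
  ─────────────────
  a b c d e f g h

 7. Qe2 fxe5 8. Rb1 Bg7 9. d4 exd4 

  a b c d e f g h
  ─────────────────
8│♜ · ♝ ♛ ♚ · · ♜│8
7│♟ ♟ ♟ ♟ ♟ · ♝ ♟│7
6│· · · · · · ♟ ♞│6
5│· · · · · · · ·│5
4│· · · ♟ · · · ·│4
3│♘ · ♙ · · · · ·│3
2│♙ ♙ · ♙ ♕ ♙ ♙ ♙│2
1│· ♖ ♗ · ♔ ♗ · ♖│1
  ─────────────────
  a b c d e f g h

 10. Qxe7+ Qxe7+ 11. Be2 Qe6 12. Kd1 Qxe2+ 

  a b c d e f g h
  ─────────────────
8│♜ · ♝ · ♚ · · ♜│8
7│♟ ♟ ♟ ♟ · · ♝ ♟│7
6│· · · · · · ♟ ♞│6
5│· · · · · · · ·│5
4│· · · ♟ · · · ·│4
3│♘ · ♙ · · · · ·│3
2│♙ ♙ · ♙ ♛ ♙ ♙ ♙│2
1│· ♖ ♗ ♔ · · · ♖│1
  ─────────────────
  a b c d e f g h

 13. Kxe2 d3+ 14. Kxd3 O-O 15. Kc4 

  a b c d e f g h
  ─────────────────
8│♜ · ♝ · · ♜ ♚ ·│8
7│♟ ♟ ♟ ♟ · · ♝ ♟│7
6│· · · · · · ♟ ♞│6
5│· · · · · · · ·│5
4│· · ♔ · · · · ·│4
3│♘ · ♙ · · · · ·│3
2│♙ ♙ · ♙ · ♙ ♙ ♙│2
1│· ♖ ♗ · · · · ♖│1
  ─────────────────
  a b c d e f g h


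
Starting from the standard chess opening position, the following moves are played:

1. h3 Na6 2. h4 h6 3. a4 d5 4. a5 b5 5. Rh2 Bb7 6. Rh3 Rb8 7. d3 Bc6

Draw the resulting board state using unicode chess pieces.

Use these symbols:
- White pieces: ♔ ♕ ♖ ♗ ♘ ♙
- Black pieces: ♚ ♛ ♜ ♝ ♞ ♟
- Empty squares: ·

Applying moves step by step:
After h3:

♜ ♞ ♝ ♛ ♚ ♝ ♞ ♜
♟ ♟ ♟ ♟ ♟ ♟ ♟ ♟
· · · · · · · ·
· · · · · · · ·
· · · · · · · ·
· · · · · · · ♙
♙ ♙ ♙ ♙ ♙ ♙ ♙ ·
♖ ♘ ♗ ♕ ♔ ♗ ♘ ♖


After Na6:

♜ · ♝ ♛ ♚ ♝ ♞ ♜
♟ ♟ ♟ ♟ ♟ ♟ ♟ ♟
♞ · · · · · · ·
· · · · · · · ·
· · · · · · · ·
· · · · · · · ♙
♙ ♙ ♙ ♙ ♙ ♙ ♙ ·
♖ ♘ ♗ ♕ ♔ ♗ ♘ ♖


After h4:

♜ · ♝ ♛ ♚ ♝ ♞ ♜
♟ ♟ ♟ ♟ ♟ ♟ ♟ ♟
♞ · · · · · · ·
· · · · · · · ·
· · · · · · · ♙
· · · · · · · ·
♙ ♙ ♙ ♙ ♙ ♙ ♙ ·
♖ ♘ ♗ ♕ ♔ ♗ ♘ ♖


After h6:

♜ · ♝ ♛ ♚ ♝ ♞ ♜
♟ ♟ ♟ ♟ ♟ ♟ ♟ ·
♞ · · · · · · ♟
· · · · · · · ·
· · · · · · · ♙
· · · · · · · ·
♙ ♙ ♙ ♙ ♙ ♙ ♙ ·
♖ ♘ ♗ ♕ ♔ ♗ ♘ ♖


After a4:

♜ · ♝ ♛ ♚ ♝ ♞ ♜
♟ ♟ ♟ ♟ ♟ ♟ ♟ ·
♞ · · · · · · ♟
· · · · · · · ·
♙ · · · · · · ♙
· · · · · · · ·
· ♙ ♙ ♙ ♙ ♙ ♙ ·
♖ ♘ ♗ ♕ ♔ ♗ ♘ ♖


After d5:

♜ · ♝ ♛ ♚ ♝ ♞ ♜
♟ ♟ ♟ · ♟ ♟ ♟ ·
♞ · · · · · · ♟
· · · ♟ · · · ·
♙ · · · · · · ♙
· · · · · · · ·
· ♙ ♙ ♙ ♙ ♙ ♙ ·
♖ ♘ ♗ ♕ ♔ ♗ ♘ ♖


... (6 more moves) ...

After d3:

· ♜ · ♛ ♚ ♝ ♞ ♜
♟ ♝ ♟ · ♟ ♟ ♟ ·
♞ · · · · · · ♟
♙ ♟ · ♟ · · · ·
· · · · · · · ♙
· · · ♙ · · · ♖
· ♙ ♙ · ♙ ♙ ♙ ·
♖ ♘ ♗ ♕ ♔ ♗ ♘ ·


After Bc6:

· ♜ · ♛ ♚ ♝ ♞ ♜
♟ · ♟ · ♟ ♟ ♟ ·
♞ · ♝ · · · · ♟
♙ ♟ · ♟ · · · ·
· · · · · · · ♙
· · · ♙ · · · ♖
· ♙ ♙ · ♙ ♙ ♙ ·
♖ ♘ ♗ ♕ ♔ ♗ ♘ ·



  a b c d e f g h
  ─────────────────
8│· ♜ · ♛ ♚ ♝ ♞ ♜│8
7│♟ · ♟ · ♟ ♟ ♟ ·│7
6│♞ · ♝ · · · · ♟│6
5│♙ ♟ · ♟ · · · ·│5
4│· · · · · · · ♙│4
3│· · · ♙ · · · ♖│3
2│· ♙ ♙ · ♙ ♙ ♙ ·│2
1│♖ ♘ ♗ ♕ ♔ ♗ ♘ ·│1
  ─────────────────
  a b c d e f g h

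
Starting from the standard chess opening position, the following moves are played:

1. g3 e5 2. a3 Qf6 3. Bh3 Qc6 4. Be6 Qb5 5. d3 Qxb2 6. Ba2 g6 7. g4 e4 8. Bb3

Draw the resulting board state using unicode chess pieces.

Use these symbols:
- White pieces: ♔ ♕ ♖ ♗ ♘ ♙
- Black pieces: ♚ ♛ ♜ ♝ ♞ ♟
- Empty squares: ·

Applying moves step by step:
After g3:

♜ ♞ ♝ ♛ ♚ ♝ ♞ ♜
♟ ♟ ♟ ♟ ♟ ♟ ♟ ♟
· · · · · · · ·
· · · · · · · ·
· · · · · · · ·
· · · · · · ♙ ·
♙ ♙ ♙ ♙ ♙ ♙ · ♙
♖ ♘ ♗ ♕ ♔ ♗ ♘ ♖


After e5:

♜ ♞ ♝ ♛ ♚ ♝ ♞ ♜
♟ ♟ ♟ ♟ · ♟ ♟ ♟
· · · · · · · ·
· · · · ♟ · · ·
· · · · · · · ·
· · · · · · ♙ ·
♙ ♙ ♙ ♙ ♙ ♙ · ♙
♖ ♘ ♗ ♕ ♔ ♗ ♘ ♖


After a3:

♜ ♞ ♝ ♛ ♚ ♝ ♞ ♜
♟ ♟ ♟ ♟ · ♟ ♟ ♟
· · · · · · · ·
· · · · ♟ · · ·
· · · · · · · ·
♙ · · · · · ♙ ·
· ♙ ♙ ♙ ♙ ♙ · ♙
♖ ♘ ♗ ♕ ♔ ♗ ♘ ♖


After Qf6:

♜ ♞ ♝ · ♚ ♝ ♞ ♜
♟ ♟ ♟ ♟ · ♟ ♟ ♟
· · · · · ♛ · ·
· · · · ♟ · · ·
· · · · · · · ·
♙ · · · · · ♙ ·
· ♙ ♙ ♙ ♙ ♙ · ♙
♖ ♘ ♗ ♕ ♔ ♗ ♘ ♖


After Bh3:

♜ ♞ ♝ · ♚ ♝ ♞ ♜
♟ ♟ ♟ ♟ · ♟ ♟ ♟
· · · · · ♛ · ·
· · · · ♟ · · ·
· · · · · · · ·
♙ · · · · · ♙ ♗
· ♙ ♙ ♙ ♙ ♙ · ♙
♖ ♘ ♗ ♕ ♔ · ♘ ♖


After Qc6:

♜ ♞ ♝ · ♚ ♝ ♞ ♜
♟ ♟ ♟ ♟ · ♟ ♟ ♟
· · ♛ · · · · ·
· · · · ♟ · · ·
· · · · · · · ·
♙ · · · · · ♙ ♗
· ♙ ♙ ♙ ♙ ♙ · ♙
♖ ♘ ♗ ♕ ♔ · ♘ ♖


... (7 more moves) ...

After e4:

♜ ♞ ♝ · ♚ ♝ ♞ ♜
♟ ♟ ♟ ♟ · ♟ · ♟
· · · · · · ♟ ·
· · · · · · · ·
· · · · ♟ · ♙ ·
♙ · · ♙ · · · ·
♗ ♛ ♙ · ♙ ♙ · ♙
♖ ♘ ♗ ♕ ♔ · ♘ ♖


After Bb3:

♜ ♞ ♝ · ♚ ♝ ♞ ♜
♟ ♟ ♟ ♟ · ♟ · ♟
· · · · · · ♟ ·
· · · · · · · ·
· · · · ♟ · ♙ ·
♙ ♗ · ♙ · · · ·
· ♛ ♙ · ♙ ♙ · ♙
♖ ♘ ♗ ♕ ♔ · ♘ ♖



  a b c d e f g h
  ─────────────────
8│♜ ♞ ♝ · ♚ ♝ ♞ ♜│8
7│♟ ♟ ♟ ♟ · ♟ · ♟│7
6│· · · · · · ♟ ·│6
5│· · · · · · · ·│5
4│· · · · ♟ · ♙ ·│4
3│♙ ♗ · ♙ · · · ·│3
2│· ♛ ♙ · ♙ ♙ · ♙│2
1│♖ ♘ ♗ ♕ ♔ · ♘ ♖│1
  ─────────────────
  a b c d e f g h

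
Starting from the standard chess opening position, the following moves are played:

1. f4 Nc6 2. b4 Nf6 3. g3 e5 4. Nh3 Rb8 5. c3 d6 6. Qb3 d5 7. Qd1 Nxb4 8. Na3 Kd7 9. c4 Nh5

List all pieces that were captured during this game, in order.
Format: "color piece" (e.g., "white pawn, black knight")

Tracking captures:
  Nxb4: captured white pawn

white pawn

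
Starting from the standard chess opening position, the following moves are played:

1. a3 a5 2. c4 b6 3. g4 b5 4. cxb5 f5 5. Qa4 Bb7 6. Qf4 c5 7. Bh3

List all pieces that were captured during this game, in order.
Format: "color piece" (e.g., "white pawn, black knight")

Tracking captures:
  cxb5: captured black pawn

black pawn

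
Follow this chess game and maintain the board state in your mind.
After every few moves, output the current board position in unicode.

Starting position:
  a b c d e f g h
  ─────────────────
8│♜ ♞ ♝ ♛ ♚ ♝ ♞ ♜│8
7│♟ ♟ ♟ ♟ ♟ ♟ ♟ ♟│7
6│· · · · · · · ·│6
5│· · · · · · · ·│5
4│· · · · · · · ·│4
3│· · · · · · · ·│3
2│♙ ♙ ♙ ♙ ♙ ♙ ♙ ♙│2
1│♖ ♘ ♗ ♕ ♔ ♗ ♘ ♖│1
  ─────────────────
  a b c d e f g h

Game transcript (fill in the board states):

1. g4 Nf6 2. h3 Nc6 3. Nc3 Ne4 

  a b c d e f g h
  ─────────────────
8│♜ · ♝ ♛ ♚ ♝ · ♜│8
7│♟ ♟ ♟ ♟ ♟ ♟ ♟ ♟│7
6│· · ♞ · · · · ·│6
5│· · · · · · · ·│5
4│· · · · ♞ · ♙ ·│4
3│· · ♘ · · · · ♙│3
2│♙ ♙ ♙ ♙ ♙ ♙ · ·│2
1│♖ · ♗ ♕ ♔ ♗ ♘ ♖│1
  ─────────────────
  a b c d e f g h

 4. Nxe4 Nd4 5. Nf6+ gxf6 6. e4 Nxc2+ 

  a b c d e f g h
  ─────────────────
8│♜ · ♝ ♛ ♚ ♝ · ♜│8
7│♟ ♟ ♟ ♟ ♟ ♟ · ♟│7
6│· · · · · ♟ · ·│6
5│· · · · · · · ·│5
4│· · · · ♙ · ♙ ·│4
3│· · · · · · · ♙│3
2│♙ ♙ ♞ ♙ · ♙ · ·│2
1│♖ · ♗ ♕ ♔ ♗ ♘ ♖│1
  ─────────────────
  a b c d e f g h

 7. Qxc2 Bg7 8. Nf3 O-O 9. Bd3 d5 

  a b c d e f g h
  ─────────────────
8│♜ · ♝ ♛ · ♜ ♚ ·│8
7│♟ ♟ ♟ · ♟ ♟ ♝ ♟│7
6│· · · · · ♟ · ·│6
5│· · · ♟ · · · ·│5
4│· · · · ♙ · ♙ ·│4
3│· · · ♗ · ♘ · ♙│3
2│♙ ♙ ♕ ♙ · ♙ · ·│2
1│♖ · ♗ · ♔ · · ♖│1
  ─────────────────
  a b c d e f g h

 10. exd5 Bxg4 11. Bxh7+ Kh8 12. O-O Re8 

  a b c d e f g h
  ─────────────────
8│♜ · · ♛ ♜ · · ♚│8
7│♟ ♟ ♟ · ♟ ♟ ♝ ♗│7
6│· · · · · ♟ · ·│6
5│· · · ♙ · · · ·│5
4│· · · · · · ♝ ·│4
3│· · · · · ♘ · ♙│3
2│♙ ♙ ♕ ♙ · ♙ · ·│2
1│♖ · ♗ · · ♖ ♔ ·│1
  ─────────────────
  a b c d e f g h

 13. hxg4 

  a b c d e f g h
  ─────────────────
8│♜ · · ♛ ♜ · · ♚│8
7│♟ ♟ ♟ · ♟ ♟ ♝ ♗│7
6│· · · · · ♟ · ·│6
5│· · · ♙ · · · ·│5
4│· · · · · · ♙ ·│4
3│· · · · · ♘ · ·│3
2│♙ ♙ ♕ ♙ · ♙ · ·│2
1│♖ · ♗ · · ♖ ♔ ·│1
  ─────────────────
  a b c d e f g h


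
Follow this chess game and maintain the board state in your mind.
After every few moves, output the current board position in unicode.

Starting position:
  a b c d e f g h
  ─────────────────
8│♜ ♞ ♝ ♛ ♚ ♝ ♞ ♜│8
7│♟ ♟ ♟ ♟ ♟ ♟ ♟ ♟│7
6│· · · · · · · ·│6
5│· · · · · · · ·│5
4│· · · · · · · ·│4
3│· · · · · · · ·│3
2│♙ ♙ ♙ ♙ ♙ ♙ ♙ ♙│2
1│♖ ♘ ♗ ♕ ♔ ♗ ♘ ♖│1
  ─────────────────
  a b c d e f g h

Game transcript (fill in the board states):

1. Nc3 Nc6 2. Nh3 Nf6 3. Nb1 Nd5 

  a b c d e f g h
  ─────────────────
8│♜ · ♝ ♛ ♚ ♝ · ♜│8
7│♟ ♟ ♟ ♟ ♟ ♟ ♟ ♟│7
6│· · ♞ · · · · ·│6
5│· · · ♞ · · · ·│5
4│· · · · · · · ·│4
3│· · · · · · · ♘│3
2│♙ ♙ ♙ ♙ ♙ ♙ ♙ ♙│2
1│♖ ♘ ♗ ♕ ♔ ♗ · ♖│1
  ─────────────────
  a b c d e f g h

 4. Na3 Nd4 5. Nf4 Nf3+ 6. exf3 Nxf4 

  a b c d e f g h
  ─────────────────
8│♜ · ♝ ♛ ♚ ♝ · ♜│8
7│♟ ♟ ♟ ♟ ♟ ♟ ♟ ♟│7
6│· · · · · · · ·│6
5│· · · · · · · ·│5
4│· · · · · ♞ · ·│4
3│♘ · · · · ♙ · ·│3
2│♙ ♙ ♙ ♙ · ♙ ♙ ♙│2
1│♖ · ♗ ♕ ♔ ♗ · ♖│1
  ─────────────────
  a b c d e f g h

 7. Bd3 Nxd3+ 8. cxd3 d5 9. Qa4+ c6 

  a b c d e f g h
  ─────────────────
8│♜ · ♝ ♛ ♚ ♝ · ♜│8
7│♟ ♟ · · ♟ ♟ ♟ ♟│7
6│· · ♟ · · · · ·│6
5│· · · ♟ · · · ·│5
4│♕ · · · · · · ·│4
3│♘ · · ♙ · ♙ · ·│3
2│♙ ♙ · ♙ · ♙ ♙ ♙│2
1│♖ · ♗ · ♔ · · ♖│1
  ─────────────────
  a b c d e f g h

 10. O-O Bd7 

  a b c d e f g h
  ─────────────────
8│♜ · · ♛ ♚ ♝ · ♜│8
7│♟ ♟ · ♝ ♟ ♟ ♟ ♟│7
6│· · ♟ · · · · ·│6
5│· · · ♟ · · · ·│5
4│♕ · · · · · · ·│4
3│♘ · · ♙ · ♙ · ·│3
2│♙ ♙ · ♙ · ♙ ♙ ♙│2
1│♖ · ♗ · · ♖ ♔ ·│1
  ─────────────────
  a b c d e f g h


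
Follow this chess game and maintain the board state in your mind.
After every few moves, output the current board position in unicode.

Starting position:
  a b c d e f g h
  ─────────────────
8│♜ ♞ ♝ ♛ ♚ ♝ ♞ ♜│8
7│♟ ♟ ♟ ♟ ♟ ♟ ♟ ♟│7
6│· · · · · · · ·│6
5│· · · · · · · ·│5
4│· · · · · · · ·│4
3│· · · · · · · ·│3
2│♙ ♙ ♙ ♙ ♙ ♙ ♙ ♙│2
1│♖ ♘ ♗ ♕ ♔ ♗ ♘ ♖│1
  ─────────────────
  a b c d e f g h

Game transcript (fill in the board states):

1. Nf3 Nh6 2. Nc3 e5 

  a b c d e f g h
  ─────────────────
8│♜ ♞ ♝ ♛ ♚ ♝ · ♜│8
7│♟ ♟ ♟ ♟ · ♟ ♟ ♟│7
6│· · · · · · · ♞│6
5│· · · · ♟ · · ·│5
4│· · · · · · · ·│4
3│· · ♘ · · ♘ · ·│3
2│♙ ♙ ♙ ♙ ♙ ♙ ♙ ♙│2
1│♖ · ♗ ♕ ♔ ♗ · ♖│1
  ─────────────────
  a b c d e f g h

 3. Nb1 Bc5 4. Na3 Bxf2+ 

  a b c d e f g h
  ─────────────────
8│♜ ♞ ♝ ♛ ♚ · · ♜│8
7│♟ ♟ ♟ ♟ · ♟ ♟ ♟│7
6│· · · · · · · ♞│6
5│· · · · ♟ · · ·│5
4│· · · · · · · ·│4
3│♘ · · · · ♘ · ·│3
2│♙ ♙ ♙ ♙ ♙ ♝ ♙ ♙│2
1│♖ · ♗ ♕ ♔ ♗ · ♖│1
  ─────────────────
  a b c d e f g h

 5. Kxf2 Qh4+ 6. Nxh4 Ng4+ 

  a b c d e f g h
  ─────────────────
8│♜ ♞ ♝ · ♚ · · ♜│8
7│♟ ♟ ♟ ♟ · ♟ ♟ ♟│7
6│· · · · · · · ·│6
5│· · · · ♟ · · ·│5
4│· · · · · · ♞ ♘│4
3│♘ · · · · · · ·│3
2│♙ ♙ ♙ ♙ ♙ ♔ ♙ ♙│2
1│♖ · ♗ ♕ · ♗ · ♖│1
  ─────────────────
  a b c d e f g h

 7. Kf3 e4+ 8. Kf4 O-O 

  a b c d e f g h
  ─────────────────
8│♜ ♞ ♝ · · ♜ ♚ ·│8
7│♟ ♟ ♟ ♟ · ♟ ♟ ♟│7
6│· · · · · · · ·│6
5│· · · · · · · ·│5
4│· · · · ♟ ♔ ♞ ♘│4
3│♘ · · · · · · ·│3
2│♙ ♙ ♙ ♙ ♙ · ♙ ♙│2
1│♖ · ♗ ♕ · ♗ · ♖│1
  ─────────────────
  a b c d e f g h

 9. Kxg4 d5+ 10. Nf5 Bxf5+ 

  a b c d e f g h
  ─────────────────
8│♜ ♞ · · · ♜ ♚ ·│8
7│♟ ♟ ♟ · · ♟ ♟ ♟│7
6│· · · · · · · ·│6
5│· · · ♟ · ♝ · ·│5
4│· · · · ♟ · ♔ ·│4
3│♘ · · · · · · ·│3
2│♙ ♙ ♙ ♙ ♙ · ♙ ♙│2
1│♖ · ♗ ♕ · ♗ · ♖│1
  ─────────────────
  a b c d e f g h



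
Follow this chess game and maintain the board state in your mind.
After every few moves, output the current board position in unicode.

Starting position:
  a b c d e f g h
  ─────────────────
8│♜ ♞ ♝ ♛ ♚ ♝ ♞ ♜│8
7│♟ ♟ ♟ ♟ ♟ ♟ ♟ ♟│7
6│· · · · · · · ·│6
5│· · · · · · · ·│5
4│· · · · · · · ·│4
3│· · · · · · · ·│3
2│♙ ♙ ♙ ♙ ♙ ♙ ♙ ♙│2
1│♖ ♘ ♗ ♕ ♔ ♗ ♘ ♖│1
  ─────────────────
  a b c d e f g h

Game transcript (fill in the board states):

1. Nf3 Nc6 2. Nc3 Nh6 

  a b c d e f g h
  ─────────────────
8│♜ · ♝ ♛ ♚ ♝ · ♜│8
7│♟ ♟ ♟ ♟ ♟ ♟ ♟ ♟│7
6│· · ♞ · · · · ♞│6
5│· · · · · · · ·│5
4│· · · · · · · ·│4
3│· · ♘ · · ♘ · ·│3
2│♙ ♙ ♙ ♙ ♙ ♙ ♙ ♙│2
1│♖ · ♗ ♕ ♔ ♗ · ♖│1
  ─────────────────
  a b c d e f g h

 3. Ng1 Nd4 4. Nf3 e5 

  a b c d e f g h
  ─────────────────
8│♜ · ♝ ♛ ♚ ♝ · ♜│8
7│♟ ♟ ♟ ♟ · ♟ ♟ ♟│7
6│· · · · · · · ♞│6
5│· · · · ♟ · · ·│5
4│· · · ♞ · · · ·│4
3│· · ♘ · · ♘ · ·│3
2│♙ ♙ ♙ ♙ ♙ ♙ ♙ ♙│2
1│♖ · ♗ ♕ ♔ ♗ · ♖│1
  ─────────────────
  a b c d e f g h

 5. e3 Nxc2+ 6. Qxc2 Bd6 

  a b c d e f g h
  ─────────────────
8│♜ · ♝ ♛ ♚ · · ♜│8
7│♟ ♟ ♟ ♟ · ♟ ♟ ♟│7
6│· · · ♝ · · · ♞│6
5│· · · · ♟ · · ·│5
4│· · · · · · · ·│4
3│· · ♘ · ♙ ♘ · ·│3
2│♙ ♙ ♕ ♙ · ♙ ♙ ♙│2
1│♖ · ♗ · ♔ ♗ · ♖│1
  ─────────────────
  a b c d e f g h

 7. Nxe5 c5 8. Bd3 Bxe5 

  a b c d e f g h
  ─────────────────
8│♜ · ♝ ♛ ♚ · · ♜│8
7│♟ ♟ · ♟ · ♟ ♟ ♟│7
6│· · · · · · · ♞│6
5│· · ♟ · ♝ · · ·│5
4│· · · · · · · ·│4
3│· · ♘ ♗ ♙ · · ·│3
2│♙ ♙ ♕ ♙ · ♙ ♙ ♙│2
1│♖ · ♗ · ♔ · · ♖│1
  ─────────────────
  a b c d e f g h



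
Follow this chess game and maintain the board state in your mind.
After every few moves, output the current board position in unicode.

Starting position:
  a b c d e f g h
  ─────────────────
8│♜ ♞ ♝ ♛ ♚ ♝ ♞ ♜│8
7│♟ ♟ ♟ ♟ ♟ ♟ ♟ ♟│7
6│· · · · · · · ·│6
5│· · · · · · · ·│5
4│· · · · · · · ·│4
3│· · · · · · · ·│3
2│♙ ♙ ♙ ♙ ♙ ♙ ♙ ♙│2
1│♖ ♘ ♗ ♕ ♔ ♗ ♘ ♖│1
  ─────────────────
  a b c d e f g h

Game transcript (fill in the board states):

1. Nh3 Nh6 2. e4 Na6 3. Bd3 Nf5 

  a b c d e f g h
  ─────────────────
8│♜ · ♝ ♛ ♚ ♝ · ♜│8
7│♟ ♟ ♟ ♟ ♟ ♟ ♟ ♟│7
6│♞ · · · · · · ·│6
5│· · · · · ♞ · ·│5
4│· · · · ♙ · · ·│4
3│· · · ♗ · · · ♘│3
2│♙ ♙ ♙ ♙ · ♙ ♙ ♙│2
1│♖ ♘ ♗ ♕ ♔ · · ♖│1
  ─────────────────
  a b c d e f g h

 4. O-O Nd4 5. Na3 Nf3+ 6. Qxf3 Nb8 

  a b c d e f g h
  ─────────────────
8│♜ ♞ ♝ ♛ ♚ ♝ · ♜│8
7│♟ ♟ ♟ ♟ ♟ ♟ ♟ ♟│7
6│· · · · · · · ·│6
5│· · · · · · · ·│5
4│· · · · ♙ · · ·│4
3│♘ · · ♗ · ♕ · ♘│3
2│♙ ♙ ♙ ♙ · ♙ ♙ ♙│2
1│♖ · ♗ · · ♖ ♔ ·│1
  ─────────────────
  a b c d e f g h

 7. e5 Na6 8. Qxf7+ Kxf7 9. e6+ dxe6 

  a b c d e f g h
  ─────────────────
8│♜ · ♝ ♛ · ♝ · ♜│8
7│♟ ♟ ♟ · ♟ ♚ ♟ ♟│7
6│♞ · · · ♟ · · ·│6
5│· · · · · · · ·│5
4│· · · · · · · ·│4
3│♘ · · ♗ · · · ♘│3
2│♙ ♙ ♙ ♙ · ♙ ♙ ♙│2
1│♖ · ♗ · · ♖ ♔ ·│1
  ─────────────────
  a b c d e f g h

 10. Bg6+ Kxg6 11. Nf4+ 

  a b c d e f g h
  ─────────────────
8│♜ · ♝ ♛ · ♝ · ♜│8
7│♟ ♟ ♟ · ♟ · ♟ ♟│7
6│♞ · · · ♟ · ♚ ·│6
5│· · · · · · · ·│5
4│· · · · · ♘ · ·│4
3│♘ · · · · · · ·│3
2│♙ ♙ ♙ ♙ · ♙ ♙ ♙│2
1│♖ · ♗ · · ♖ ♔ ·│1
  ─────────────────
  a b c d e f g h


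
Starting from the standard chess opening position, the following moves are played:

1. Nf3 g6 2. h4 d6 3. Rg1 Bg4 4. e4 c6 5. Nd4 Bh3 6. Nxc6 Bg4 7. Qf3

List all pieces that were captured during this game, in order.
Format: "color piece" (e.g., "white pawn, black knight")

Tracking captures:
  Nxc6: captured black pawn

black pawn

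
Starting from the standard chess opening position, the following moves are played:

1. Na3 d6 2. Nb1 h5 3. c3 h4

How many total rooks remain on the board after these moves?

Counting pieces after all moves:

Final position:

  a b c d e f g h
  ─────────────────
8│♜ ♞ ♝ ♛ ♚ ♝ ♞ ♜│8
7│♟ ♟ ♟ · ♟ ♟ ♟ ·│7
6│· · · ♟ · · · ·│6
5│· · · · · · · ·│5
4│· · · · · · · ♟│4
3│· · ♙ · · · · ·│3
2│♙ ♙ · ♙ ♙ ♙ ♙ ♙│2
1│♖ ♘ ♗ ♕ ♔ ♗ ♘ ♖│1
  ─────────────────
  a b c d e f g h


4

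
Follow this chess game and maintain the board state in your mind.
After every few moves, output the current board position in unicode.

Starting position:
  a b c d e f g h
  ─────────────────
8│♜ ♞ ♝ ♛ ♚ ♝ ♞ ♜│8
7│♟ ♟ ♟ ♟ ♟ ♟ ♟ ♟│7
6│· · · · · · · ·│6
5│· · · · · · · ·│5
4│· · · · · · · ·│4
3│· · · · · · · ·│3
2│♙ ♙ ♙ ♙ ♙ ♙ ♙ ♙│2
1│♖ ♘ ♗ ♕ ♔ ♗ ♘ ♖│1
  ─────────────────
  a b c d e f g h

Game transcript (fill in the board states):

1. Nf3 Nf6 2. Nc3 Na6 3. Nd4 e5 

  a b c d e f g h
  ─────────────────
8│♜ · ♝ ♛ ♚ ♝ · ♜│8
7│♟ ♟ ♟ ♟ · ♟ ♟ ♟│7
6│♞ · · · · ♞ · ·│6
5│· · · · ♟ · · ·│5
4│· · · ♘ · · · ·│4
3│· · ♘ · · · · ·│3
2│♙ ♙ ♙ ♙ ♙ ♙ ♙ ♙│2
1│♖ · ♗ ♕ ♔ ♗ · ♖│1
  ─────────────────
  a b c d e f g h

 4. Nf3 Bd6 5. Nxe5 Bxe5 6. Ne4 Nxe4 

  a b c d e f g h
  ─────────────────
8│♜ · ♝ ♛ ♚ · · ♜│8
7│♟ ♟ ♟ ♟ · ♟ ♟ ♟│7
6│♞ · · · · · · ·│6
5│· · · · ♝ · · ·│5
4│· · · · ♞ · · ·│4
3│· · · · · · · ·│3
2│♙ ♙ ♙ ♙ ♙ ♙ ♙ ♙│2
1│♖ · ♗ ♕ ♔ ♗ · ♖│1
  ─────────────────
  a b c d e f g h

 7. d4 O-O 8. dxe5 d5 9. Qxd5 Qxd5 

  a b c d e f g h
  ─────────────────
8│♜ · ♝ · · ♜ ♚ ·│8
7│♟ ♟ ♟ · · ♟ ♟ ♟│7
6│♞ · · · · · · ·│6
5│· · · ♛ ♙ · · ·│5
4│· · · · ♞ · · ·│4
3│· · · · · · · ·│3
2│♙ ♙ ♙ · ♙ ♙ ♙ ♙│2
1│♖ · ♗ · ♔ ♗ · ♖│1
  ─────────────────
  a b c d e f g h

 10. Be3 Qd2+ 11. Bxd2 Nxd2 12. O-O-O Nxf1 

  a b c d e f g h
  ─────────────────
8│♜ · ♝ · · ♜ ♚ ·│8
7│♟ ♟ ♟ · · ♟ ♟ ♟│7
6│♞ · · · · · · ·│6
5│· · · · ♙ · · ·│5
4│· · · · · · · ·│4
3│· · · · · · · ·│3
2│♙ ♙ ♙ · ♙ ♙ ♙ ♙│2
1│· · ♔ ♖ · ♞ · ♖│1
  ─────────────────
  a b c d e f g h



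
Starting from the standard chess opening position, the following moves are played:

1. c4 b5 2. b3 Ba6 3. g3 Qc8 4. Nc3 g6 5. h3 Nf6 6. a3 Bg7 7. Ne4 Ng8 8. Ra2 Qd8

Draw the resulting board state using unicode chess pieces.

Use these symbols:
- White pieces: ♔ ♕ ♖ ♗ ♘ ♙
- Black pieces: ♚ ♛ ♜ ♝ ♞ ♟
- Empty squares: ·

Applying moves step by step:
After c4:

♜ ♞ ♝ ♛ ♚ ♝ ♞ ♜
♟ ♟ ♟ ♟ ♟ ♟ ♟ ♟
· · · · · · · ·
· · · · · · · ·
· · ♙ · · · · ·
· · · · · · · ·
♙ ♙ · ♙ ♙ ♙ ♙ ♙
♖ ♘ ♗ ♕ ♔ ♗ ♘ ♖


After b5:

♜ ♞ ♝ ♛ ♚ ♝ ♞ ♜
♟ · ♟ ♟ ♟ ♟ ♟ ♟
· · · · · · · ·
· ♟ · · · · · ·
· · ♙ · · · · ·
· · · · · · · ·
♙ ♙ · ♙ ♙ ♙ ♙ ♙
♖ ♘ ♗ ♕ ♔ ♗ ♘ ♖


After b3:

♜ ♞ ♝ ♛ ♚ ♝ ♞ ♜
♟ · ♟ ♟ ♟ ♟ ♟ ♟
· · · · · · · ·
· ♟ · · · · · ·
· · ♙ · · · · ·
· ♙ · · · · · ·
♙ · · ♙ ♙ ♙ ♙ ♙
♖ ♘ ♗ ♕ ♔ ♗ ♘ ♖


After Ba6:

♜ ♞ · ♛ ♚ ♝ ♞ ♜
♟ · ♟ ♟ ♟ ♟ ♟ ♟
♝ · · · · · · ·
· ♟ · · · · · ·
· · ♙ · · · · ·
· ♙ · · · · · ·
♙ · · ♙ ♙ ♙ ♙ ♙
♖ ♘ ♗ ♕ ♔ ♗ ♘ ♖


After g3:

♜ ♞ · ♛ ♚ ♝ ♞ ♜
♟ · ♟ ♟ ♟ ♟ ♟ ♟
♝ · · · · · · ·
· ♟ · · · · · ·
· · ♙ · · · · ·
· ♙ · · · · ♙ ·
♙ · · ♙ ♙ ♙ · ♙
♖ ♘ ♗ ♕ ♔ ♗ ♘ ♖


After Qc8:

♜ ♞ ♛ · ♚ ♝ ♞ ♜
♟ · ♟ ♟ ♟ ♟ ♟ ♟
♝ · · · · · · ·
· ♟ · · · · · ·
· · ♙ · · · · ·
· ♙ · · · · ♙ ·
♙ · · ♙ ♙ ♙ · ♙
♖ ♘ ♗ ♕ ♔ ♗ ♘ ♖


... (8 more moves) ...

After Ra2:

♜ ♞ ♛ · ♚ · ♞ ♜
♟ · ♟ ♟ ♟ ♟ ♝ ♟
♝ · · · · · ♟ ·
· ♟ · · · · · ·
· · ♙ · ♘ · · ·
♙ ♙ · · · · ♙ ♙
♖ · · ♙ ♙ ♙ · ·
· · ♗ ♕ ♔ ♗ ♘ ♖


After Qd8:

♜ ♞ · ♛ ♚ · ♞ ♜
♟ · ♟ ♟ ♟ ♟ ♝ ♟
♝ · · · · · ♟ ·
· ♟ · · · · · ·
· · ♙ · ♘ · · ·
♙ ♙ · · · · ♙ ♙
♖ · · ♙ ♙ ♙ · ·
· · ♗ ♕ ♔ ♗ ♘ ♖



  a b c d e f g h
  ─────────────────
8│♜ ♞ · ♛ ♚ · ♞ ♜│8
7│♟ · ♟ ♟ ♟ ♟ ♝ ♟│7
6│♝ · · · · · ♟ ·│6
5│· ♟ · · · · · ·│5
4│· · ♙ · ♘ · · ·│4
3│♙ ♙ · · · · ♙ ♙│3
2│♖ · · ♙ ♙ ♙ · ·│2
1│· · ♗ ♕ ♔ ♗ ♘ ♖│1
  ─────────────────
  a b c d e f g h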